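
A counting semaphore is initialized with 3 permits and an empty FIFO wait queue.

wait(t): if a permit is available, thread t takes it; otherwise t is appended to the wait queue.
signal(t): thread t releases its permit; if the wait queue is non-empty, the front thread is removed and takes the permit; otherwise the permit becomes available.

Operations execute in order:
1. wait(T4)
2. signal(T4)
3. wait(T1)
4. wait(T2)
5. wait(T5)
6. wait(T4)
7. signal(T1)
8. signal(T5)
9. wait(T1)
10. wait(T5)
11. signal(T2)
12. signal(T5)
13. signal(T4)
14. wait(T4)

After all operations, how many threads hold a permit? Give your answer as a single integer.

Step 1: wait(T4) -> count=2 queue=[] holders={T4}
Step 2: signal(T4) -> count=3 queue=[] holders={none}
Step 3: wait(T1) -> count=2 queue=[] holders={T1}
Step 4: wait(T2) -> count=1 queue=[] holders={T1,T2}
Step 5: wait(T5) -> count=0 queue=[] holders={T1,T2,T5}
Step 6: wait(T4) -> count=0 queue=[T4] holders={T1,T2,T5}
Step 7: signal(T1) -> count=0 queue=[] holders={T2,T4,T5}
Step 8: signal(T5) -> count=1 queue=[] holders={T2,T4}
Step 9: wait(T1) -> count=0 queue=[] holders={T1,T2,T4}
Step 10: wait(T5) -> count=0 queue=[T5] holders={T1,T2,T4}
Step 11: signal(T2) -> count=0 queue=[] holders={T1,T4,T5}
Step 12: signal(T5) -> count=1 queue=[] holders={T1,T4}
Step 13: signal(T4) -> count=2 queue=[] holders={T1}
Step 14: wait(T4) -> count=1 queue=[] holders={T1,T4}
Final holders: {T1,T4} -> 2 thread(s)

Answer: 2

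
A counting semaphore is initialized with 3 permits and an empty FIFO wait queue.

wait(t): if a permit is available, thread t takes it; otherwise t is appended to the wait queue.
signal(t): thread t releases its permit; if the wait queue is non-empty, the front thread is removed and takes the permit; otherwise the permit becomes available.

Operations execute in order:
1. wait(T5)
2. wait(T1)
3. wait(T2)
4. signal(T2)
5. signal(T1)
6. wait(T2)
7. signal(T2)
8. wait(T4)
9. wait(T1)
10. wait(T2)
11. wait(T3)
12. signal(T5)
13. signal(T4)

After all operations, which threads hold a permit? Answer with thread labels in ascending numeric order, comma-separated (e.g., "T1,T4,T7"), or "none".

Step 1: wait(T5) -> count=2 queue=[] holders={T5}
Step 2: wait(T1) -> count=1 queue=[] holders={T1,T5}
Step 3: wait(T2) -> count=0 queue=[] holders={T1,T2,T5}
Step 4: signal(T2) -> count=1 queue=[] holders={T1,T5}
Step 5: signal(T1) -> count=2 queue=[] holders={T5}
Step 6: wait(T2) -> count=1 queue=[] holders={T2,T5}
Step 7: signal(T2) -> count=2 queue=[] holders={T5}
Step 8: wait(T4) -> count=1 queue=[] holders={T4,T5}
Step 9: wait(T1) -> count=0 queue=[] holders={T1,T4,T5}
Step 10: wait(T2) -> count=0 queue=[T2] holders={T1,T4,T5}
Step 11: wait(T3) -> count=0 queue=[T2,T3] holders={T1,T4,T5}
Step 12: signal(T5) -> count=0 queue=[T3] holders={T1,T2,T4}
Step 13: signal(T4) -> count=0 queue=[] holders={T1,T2,T3}
Final holders: T1,T2,T3

Answer: T1,T2,T3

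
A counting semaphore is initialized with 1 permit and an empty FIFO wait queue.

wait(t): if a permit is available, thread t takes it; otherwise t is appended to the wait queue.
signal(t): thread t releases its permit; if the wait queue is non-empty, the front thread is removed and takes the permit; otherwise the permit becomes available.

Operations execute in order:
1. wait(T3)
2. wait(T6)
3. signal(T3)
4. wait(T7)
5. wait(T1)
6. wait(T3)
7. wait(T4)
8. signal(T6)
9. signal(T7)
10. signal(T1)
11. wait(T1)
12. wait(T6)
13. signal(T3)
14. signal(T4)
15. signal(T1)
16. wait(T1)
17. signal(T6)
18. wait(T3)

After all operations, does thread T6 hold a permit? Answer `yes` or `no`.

Answer: no

Derivation:
Step 1: wait(T3) -> count=0 queue=[] holders={T3}
Step 2: wait(T6) -> count=0 queue=[T6] holders={T3}
Step 3: signal(T3) -> count=0 queue=[] holders={T6}
Step 4: wait(T7) -> count=0 queue=[T7] holders={T6}
Step 5: wait(T1) -> count=0 queue=[T7,T1] holders={T6}
Step 6: wait(T3) -> count=0 queue=[T7,T1,T3] holders={T6}
Step 7: wait(T4) -> count=0 queue=[T7,T1,T3,T4] holders={T6}
Step 8: signal(T6) -> count=0 queue=[T1,T3,T4] holders={T7}
Step 9: signal(T7) -> count=0 queue=[T3,T4] holders={T1}
Step 10: signal(T1) -> count=0 queue=[T4] holders={T3}
Step 11: wait(T1) -> count=0 queue=[T4,T1] holders={T3}
Step 12: wait(T6) -> count=0 queue=[T4,T1,T6] holders={T3}
Step 13: signal(T3) -> count=0 queue=[T1,T6] holders={T4}
Step 14: signal(T4) -> count=0 queue=[T6] holders={T1}
Step 15: signal(T1) -> count=0 queue=[] holders={T6}
Step 16: wait(T1) -> count=0 queue=[T1] holders={T6}
Step 17: signal(T6) -> count=0 queue=[] holders={T1}
Step 18: wait(T3) -> count=0 queue=[T3] holders={T1}
Final holders: {T1} -> T6 not in holders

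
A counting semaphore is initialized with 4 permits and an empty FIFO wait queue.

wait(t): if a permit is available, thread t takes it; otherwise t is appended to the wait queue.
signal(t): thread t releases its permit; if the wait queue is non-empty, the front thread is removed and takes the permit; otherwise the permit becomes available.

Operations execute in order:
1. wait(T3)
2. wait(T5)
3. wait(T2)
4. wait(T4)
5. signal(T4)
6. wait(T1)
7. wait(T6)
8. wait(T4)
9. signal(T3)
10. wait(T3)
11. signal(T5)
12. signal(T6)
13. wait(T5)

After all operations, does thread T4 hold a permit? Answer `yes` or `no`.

Answer: yes

Derivation:
Step 1: wait(T3) -> count=3 queue=[] holders={T3}
Step 2: wait(T5) -> count=2 queue=[] holders={T3,T5}
Step 3: wait(T2) -> count=1 queue=[] holders={T2,T3,T5}
Step 4: wait(T4) -> count=0 queue=[] holders={T2,T3,T4,T5}
Step 5: signal(T4) -> count=1 queue=[] holders={T2,T3,T5}
Step 6: wait(T1) -> count=0 queue=[] holders={T1,T2,T3,T5}
Step 7: wait(T6) -> count=0 queue=[T6] holders={T1,T2,T3,T5}
Step 8: wait(T4) -> count=0 queue=[T6,T4] holders={T1,T2,T3,T5}
Step 9: signal(T3) -> count=0 queue=[T4] holders={T1,T2,T5,T6}
Step 10: wait(T3) -> count=0 queue=[T4,T3] holders={T1,T2,T5,T6}
Step 11: signal(T5) -> count=0 queue=[T3] holders={T1,T2,T4,T6}
Step 12: signal(T6) -> count=0 queue=[] holders={T1,T2,T3,T4}
Step 13: wait(T5) -> count=0 queue=[T5] holders={T1,T2,T3,T4}
Final holders: {T1,T2,T3,T4} -> T4 in holders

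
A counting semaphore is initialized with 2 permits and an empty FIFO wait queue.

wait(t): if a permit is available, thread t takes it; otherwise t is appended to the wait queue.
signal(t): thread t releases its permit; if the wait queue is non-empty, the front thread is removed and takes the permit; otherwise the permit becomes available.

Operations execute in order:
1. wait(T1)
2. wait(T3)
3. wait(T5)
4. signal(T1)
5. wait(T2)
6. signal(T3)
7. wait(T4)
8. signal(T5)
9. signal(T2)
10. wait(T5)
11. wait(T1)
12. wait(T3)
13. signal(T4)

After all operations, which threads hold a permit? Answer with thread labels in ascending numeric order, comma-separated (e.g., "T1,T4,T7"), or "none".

Answer: T1,T5

Derivation:
Step 1: wait(T1) -> count=1 queue=[] holders={T1}
Step 2: wait(T3) -> count=0 queue=[] holders={T1,T3}
Step 3: wait(T5) -> count=0 queue=[T5] holders={T1,T3}
Step 4: signal(T1) -> count=0 queue=[] holders={T3,T5}
Step 5: wait(T2) -> count=0 queue=[T2] holders={T3,T5}
Step 6: signal(T3) -> count=0 queue=[] holders={T2,T5}
Step 7: wait(T4) -> count=0 queue=[T4] holders={T2,T5}
Step 8: signal(T5) -> count=0 queue=[] holders={T2,T4}
Step 9: signal(T2) -> count=1 queue=[] holders={T4}
Step 10: wait(T5) -> count=0 queue=[] holders={T4,T5}
Step 11: wait(T1) -> count=0 queue=[T1] holders={T4,T5}
Step 12: wait(T3) -> count=0 queue=[T1,T3] holders={T4,T5}
Step 13: signal(T4) -> count=0 queue=[T3] holders={T1,T5}
Final holders: T1,T5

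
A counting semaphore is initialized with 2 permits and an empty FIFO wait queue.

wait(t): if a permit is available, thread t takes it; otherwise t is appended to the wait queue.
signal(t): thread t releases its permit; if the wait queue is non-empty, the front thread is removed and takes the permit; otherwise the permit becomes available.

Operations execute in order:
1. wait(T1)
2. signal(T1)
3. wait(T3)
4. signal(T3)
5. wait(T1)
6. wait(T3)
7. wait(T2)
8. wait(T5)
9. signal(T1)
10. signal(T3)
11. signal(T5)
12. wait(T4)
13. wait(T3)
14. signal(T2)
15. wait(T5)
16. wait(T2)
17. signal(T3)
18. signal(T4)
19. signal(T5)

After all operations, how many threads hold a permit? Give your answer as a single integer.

Step 1: wait(T1) -> count=1 queue=[] holders={T1}
Step 2: signal(T1) -> count=2 queue=[] holders={none}
Step 3: wait(T3) -> count=1 queue=[] holders={T3}
Step 4: signal(T3) -> count=2 queue=[] holders={none}
Step 5: wait(T1) -> count=1 queue=[] holders={T1}
Step 6: wait(T3) -> count=0 queue=[] holders={T1,T3}
Step 7: wait(T2) -> count=0 queue=[T2] holders={T1,T3}
Step 8: wait(T5) -> count=0 queue=[T2,T5] holders={T1,T3}
Step 9: signal(T1) -> count=0 queue=[T5] holders={T2,T3}
Step 10: signal(T3) -> count=0 queue=[] holders={T2,T5}
Step 11: signal(T5) -> count=1 queue=[] holders={T2}
Step 12: wait(T4) -> count=0 queue=[] holders={T2,T4}
Step 13: wait(T3) -> count=0 queue=[T3] holders={T2,T4}
Step 14: signal(T2) -> count=0 queue=[] holders={T3,T4}
Step 15: wait(T5) -> count=0 queue=[T5] holders={T3,T4}
Step 16: wait(T2) -> count=0 queue=[T5,T2] holders={T3,T4}
Step 17: signal(T3) -> count=0 queue=[T2] holders={T4,T5}
Step 18: signal(T4) -> count=0 queue=[] holders={T2,T5}
Step 19: signal(T5) -> count=1 queue=[] holders={T2}
Final holders: {T2} -> 1 thread(s)

Answer: 1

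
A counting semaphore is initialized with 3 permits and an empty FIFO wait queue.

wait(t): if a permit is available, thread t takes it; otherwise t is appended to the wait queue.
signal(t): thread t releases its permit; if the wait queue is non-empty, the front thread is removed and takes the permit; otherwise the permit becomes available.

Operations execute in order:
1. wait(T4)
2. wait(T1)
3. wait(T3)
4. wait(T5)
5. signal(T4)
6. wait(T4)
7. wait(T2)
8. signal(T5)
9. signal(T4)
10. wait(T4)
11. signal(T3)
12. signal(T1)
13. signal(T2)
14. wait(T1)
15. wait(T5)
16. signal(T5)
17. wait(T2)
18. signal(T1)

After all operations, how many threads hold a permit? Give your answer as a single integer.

Answer: 2

Derivation:
Step 1: wait(T4) -> count=2 queue=[] holders={T4}
Step 2: wait(T1) -> count=1 queue=[] holders={T1,T4}
Step 3: wait(T3) -> count=0 queue=[] holders={T1,T3,T4}
Step 4: wait(T5) -> count=0 queue=[T5] holders={T1,T3,T4}
Step 5: signal(T4) -> count=0 queue=[] holders={T1,T3,T5}
Step 6: wait(T4) -> count=0 queue=[T4] holders={T1,T3,T5}
Step 7: wait(T2) -> count=0 queue=[T4,T2] holders={T1,T3,T5}
Step 8: signal(T5) -> count=0 queue=[T2] holders={T1,T3,T4}
Step 9: signal(T4) -> count=0 queue=[] holders={T1,T2,T3}
Step 10: wait(T4) -> count=0 queue=[T4] holders={T1,T2,T3}
Step 11: signal(T3) -> count=0 queue=[] holders={T1,T2,T4}
Step 12: signal(T1) -> count=1 queue=[] holders={T2,T4}
Step 13: signal(T2) -> count=2 queue=[] holders={T4}
Step 14: wait(T1) -> count=1 queue=[] holders={T1,T4}
Step 15: wait(T5) -> count=0 queue=[] holders={T1,T4,T5}
Step 16: signal(T5) -> count=1 queue=[] holders={T1,T4}
Step 17: wait(T2) -> count=0 queue=[] holders={T1,T2,T4}
Step 18: signal(T1) -> count=1 queue=[] holders={T2,T4}
Final holders: {T2,T4} -> 2 thread(s)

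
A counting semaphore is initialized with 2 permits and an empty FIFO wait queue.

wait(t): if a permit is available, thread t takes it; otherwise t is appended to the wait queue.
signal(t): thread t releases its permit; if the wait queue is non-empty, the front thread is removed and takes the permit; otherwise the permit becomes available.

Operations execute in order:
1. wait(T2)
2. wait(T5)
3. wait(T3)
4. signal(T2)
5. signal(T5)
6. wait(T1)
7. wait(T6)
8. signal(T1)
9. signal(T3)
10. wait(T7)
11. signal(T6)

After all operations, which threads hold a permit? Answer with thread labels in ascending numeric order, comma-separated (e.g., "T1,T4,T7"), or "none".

Answer: T7

Derivation:
Step 1: wait(T2) -> count=1 queue=[] holders={T2}
Step 2: wait(T5) -> count=0 queue=[] holders={T2,T5}
Step 3: wait(T3) -> count=0 queue=[T3] holders={T2,T5}
Step 4: signal(T2) -> count=0 queue=[] holders={T3,T5}
Step 5: signal(T5) -> count=1 queue=[] holders={T3}
Step 6: wait(T1) -> count=0 queue=[] holders={T1,T3}
Step 7: wait(T6) -> count=0 queue=[T6] holders={T1,T3}
Step 8: signal(T1) -> count=0 queue=[] holders={T3,T6}
Step 9: signal(T3) -> count=1 queue=[] holders={T6}
Step 10: wait(T7) -> count=0 queue=[] holders={T6,T7}
Step 11: signal(T6) -> count=1 queue=[] holders={T7}
Final holders: T7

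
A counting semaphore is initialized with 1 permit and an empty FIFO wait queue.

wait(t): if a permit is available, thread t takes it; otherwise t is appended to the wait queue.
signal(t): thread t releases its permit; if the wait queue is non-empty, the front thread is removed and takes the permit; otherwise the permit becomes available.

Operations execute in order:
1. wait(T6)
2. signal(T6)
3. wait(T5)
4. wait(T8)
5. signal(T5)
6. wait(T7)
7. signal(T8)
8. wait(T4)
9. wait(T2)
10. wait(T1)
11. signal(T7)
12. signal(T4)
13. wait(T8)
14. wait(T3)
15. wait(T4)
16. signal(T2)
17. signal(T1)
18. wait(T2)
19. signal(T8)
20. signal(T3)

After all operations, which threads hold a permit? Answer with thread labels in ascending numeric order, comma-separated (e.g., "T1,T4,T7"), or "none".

Step 1: wait(T6) -> count=0 queue=[] holders={T6}
Step 2: signal(T6) -> count=1 queue=[] holders={none}
Step 3: wait(T5) -> count=0 queue=[] holders={T5}
Step 4: wait(T8) -> count=0 queue=[T8] holders={T5}
Step 5: signal(T5) -> count=0 queue=[] holders={T8}
Step 6: wait(T7) -> count=0 queue=[T7] holders={T8}
Step 7: signal(T8) -> count=0 queue=[] holders={T7}
Step 8: wait(T4) -> count=0 queue=[T4] holders={T7}
Step 9: wait(T2) -> count=0 queue=[T4,T2] holders={T7}
Step 10: wait(T1) -> count=0 queue=[T4,T2,T1] holders={T7}
Step 11: signal(T7) -> count=0 queue=[T2,T1] holders={T4}
Step 12: signal(T4) -> count=0 queue=[T1] holders={T2}
Step 13: wait(T8) -> count=0 queue=[T1,T8] holders={T2}
Step 14: wait(T3) -> count=0 queue=[T1,T8,T3] holders={T2}
Step 15: wait(T4) -> count=0 queue=[T1,T8,T3,T4] holders={T2}
Step 16: signal(T2) -> count=0 queue=[T8,T3,T4] holders={T1}
Step 17: signal(T1) -> count=0 queue=[T3,T4] holders={T8}
Step 18: wait(T2) -> count=0 queue=[T3,T4,T2] holders={T8}
Step 19: signal(T8) -> count=0 queue=[T4,T2] holders={T3}
Step 20: signal(T3) -> count=0 queue=[T2] holders={T4}
Final holders: T4

Answer: T4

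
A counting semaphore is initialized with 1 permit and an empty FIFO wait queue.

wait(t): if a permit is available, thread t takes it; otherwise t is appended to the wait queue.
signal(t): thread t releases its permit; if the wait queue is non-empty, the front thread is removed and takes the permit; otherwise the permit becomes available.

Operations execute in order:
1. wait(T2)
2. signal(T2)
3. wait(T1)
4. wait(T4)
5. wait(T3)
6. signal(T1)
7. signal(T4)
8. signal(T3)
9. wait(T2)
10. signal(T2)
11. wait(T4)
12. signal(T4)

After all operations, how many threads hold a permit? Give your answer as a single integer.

Step 1: wait(T2) -> count=0 queue=[] holders={T2}
Step 2: signal(T2) -> count=1 queue=[] holders={none}
Step 3: wait(T1) -> count=0 queue=[] holders={T1}
Step 4: wait(T4) -> count=0 queue=[T4] holders={T1}
Step 5: wait(T3) -> count=0 queue=[T4,T3] holders={T1}
Step 6: signal(T1) -> count=0 queue=[T3] holders={T4}
Step 7: signal(T4) -> count=0 queue=[] holders={T3}
Step 8: signal(T3) -> count=1 queue=[] holders={none}
Step 9: wait(T2) -> count=0 queue=[] holders={T2}
Step 10: signal(T2) -> count=1 queue=[] holders={none}
Step 11: wait(T4) -> count=0 queue=[] holders={T4}
Step 12: signal(T4) -> count=1 queue=[] holders={none}
Final holders: {none} -> 0 thread(s)

Answer: 0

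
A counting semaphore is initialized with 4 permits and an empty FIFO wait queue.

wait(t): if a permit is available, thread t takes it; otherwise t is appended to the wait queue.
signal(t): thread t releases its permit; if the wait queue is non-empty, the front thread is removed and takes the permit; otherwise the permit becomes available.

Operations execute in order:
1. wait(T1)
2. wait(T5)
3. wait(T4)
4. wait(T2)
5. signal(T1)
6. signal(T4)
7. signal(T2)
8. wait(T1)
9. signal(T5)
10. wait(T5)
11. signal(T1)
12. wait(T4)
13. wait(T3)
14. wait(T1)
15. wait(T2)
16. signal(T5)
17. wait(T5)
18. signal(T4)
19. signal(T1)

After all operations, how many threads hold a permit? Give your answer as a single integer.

Step 1: wait(T1) -> count=3 queue=[] holders={T1}
Step 2: wait(T5) -> count=2 queue=[] holders={T1,T5}
Step 3: wait(T4) -> count=1 queue=[] holders={T1,T4,T5}
Step 4: wait(T2) -> count=0 queue=[] holders={T1,T2,T4,T5}
Step 5: signal(T1) -> count=1 queue=[] holders={T2,T4,T5}
Step 6: signal(T4) -> count=2 queue=[] holders={T2,T5}
Step 7: signal(T2) -> count=3 queue=[] holders={T5}
Step 8: wait(T1) -> count=2 queue=[] holders={T1,T5}
Step 9: signal(T5) -> count=3 queue=[] holders={T1}
Step 10: wait(T5) -> count=2 queue=[] holders={T1,T5}
Step 11: signal(T1) -> count=3 queue=[] holders={T5}
Step 12: wait(T4) -> count=2 queue=[] holders={T4,T5}
Step 13: wait(T3) -> count=1 queue=[] holders={T3,T4,T5}
Step 14: wait(T1) -> count=0 queue=[] holders={T1,T3,T4,T5}
Step 15: wait(T2) -> count=0 queue=[T2] holders={T1,T3,T4,T5}
Step 16: signal(T5) -> count=0 queue=[] holders={T1,T2,T3,T4}
Step 17: wait(T5) -> count=0 queue=[T5] holders={T1,T2,T3,T4}
Step 18: signal(T4) -> count=0 queue=[] holders={T1,T2,T3,T5}
Step 19: signal(T1) -> count=1 queue=[] holders={T2,T3,T5}
Final holders: {T2,T3,T5} -> 3 thread(s)

Answer: 3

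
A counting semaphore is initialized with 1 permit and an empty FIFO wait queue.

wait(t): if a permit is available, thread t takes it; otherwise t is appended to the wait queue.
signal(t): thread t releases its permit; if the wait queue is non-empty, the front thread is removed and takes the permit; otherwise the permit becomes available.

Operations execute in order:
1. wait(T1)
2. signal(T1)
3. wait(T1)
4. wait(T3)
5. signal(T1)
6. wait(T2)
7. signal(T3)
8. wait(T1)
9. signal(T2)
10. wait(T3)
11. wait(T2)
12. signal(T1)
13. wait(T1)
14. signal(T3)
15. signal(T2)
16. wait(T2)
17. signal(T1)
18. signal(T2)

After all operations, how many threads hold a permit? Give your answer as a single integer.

Step 1: wait(T1) -> count=0 queue=[] holders={T1}
Step 2: signal(T1) -> count=1 queue=[] holders={none}
Step 3: wait(T1) -> count=0 queue=[] holders={T1}
Step 4: wait(T3) -> count=0 queue=[T3] holders={T1}
Step 5: signal(T1) -> count=0 queue=[] holders={T3}
Step 6: wait(T2) -> count=0 queue=[T2] holders={T3}
Step 7: signal(T3) -> count=0 queue=[] holders={T2}
Step 8: wait(T1) -> count=0 queue=[T1] holders={T2}
Step 9: signal(T2) -> count=0 queue=[] holders={T1}
Step 10: wait(T3) -> count=0 queue=[T3] holders={T1}
Step 11: wait(T2) -> count=0 queue=[T3,T2] holders={T1}
Step 12: signal(T1) -> count=0 queue=[T2] holders={T3}
Step 13: wait(T1) -> count=0 queue=[T2,T1] holders={T3}
Step 14: signal(T3) -> count=0 queue=[T1] holders={T2}
Step 15: signal(T2) -> count=0 queue=[] holders={T1}
Step 16: wait(T2) -> count=0 queue=[T2] holders={T1}
Step 17: signal(T1) -> count=0 queue=[] holders={T2}
Step 18: signal(T2) -> count=1 queue=[] holders={none}
Final holders: {none} -> 0 thread(s)

Answer: 0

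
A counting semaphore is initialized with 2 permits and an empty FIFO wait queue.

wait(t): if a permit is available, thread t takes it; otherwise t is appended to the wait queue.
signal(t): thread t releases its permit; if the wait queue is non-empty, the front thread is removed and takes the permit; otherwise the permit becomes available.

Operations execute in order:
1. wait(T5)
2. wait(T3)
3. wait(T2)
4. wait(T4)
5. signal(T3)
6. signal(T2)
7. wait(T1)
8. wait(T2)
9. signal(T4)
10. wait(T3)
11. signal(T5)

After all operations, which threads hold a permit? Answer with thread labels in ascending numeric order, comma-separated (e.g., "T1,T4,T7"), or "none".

Step 1: wait(T5) -> count=1 queue=[] holders={T5}
Step 2: wait(T3) -> count=0 queue=[] holders={T3,T5}
Step 3: wait(T2) -> count=0 queue=[T2] holders={T3,T5}
Step 4: wait(T4) -> count=0 queue=[T2,T4] holders={T3,T5}
Step 5: signal(T3) -> count=0 queue=[T4] holders={T2,T5}
Step 6: signal(T2) -> count=0 queue=[] holders={T4,T5}
Step 7: wait(T1) -> count=0 queue=[T1] holders={T4,T5}
Step 8: wait(T2) -> count=0 queue=[T1,T2] holders={T4,T5}
Step 9: signal(T4) -> count=0 queue=[T2] holders={T1,T5}
Step 10: wait(T3) -> count=0 queue=[T2,T3] holders={T1,T5}
Step 11: signal(T5) -> count=0 queue=[T3] holders={T1,T2}
Final holders: T1,T2

Answer: T1,T2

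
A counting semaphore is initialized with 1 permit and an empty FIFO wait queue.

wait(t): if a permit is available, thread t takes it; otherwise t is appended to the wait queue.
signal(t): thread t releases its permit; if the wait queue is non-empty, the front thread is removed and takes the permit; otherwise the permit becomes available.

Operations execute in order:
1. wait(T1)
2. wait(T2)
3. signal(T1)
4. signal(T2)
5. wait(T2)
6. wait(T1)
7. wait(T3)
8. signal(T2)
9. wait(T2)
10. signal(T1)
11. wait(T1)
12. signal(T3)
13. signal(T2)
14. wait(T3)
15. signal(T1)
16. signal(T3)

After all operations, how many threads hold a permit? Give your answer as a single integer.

Answer: 0

Derivation:
Step 1: wait(T1) -> count=0 queue=[] holders={T1}
Step 2: wait(T2) -> count=0 queue=[T2] holders={T1}
Step 3: signal(T1) -> count=0 queue=[] holders={T2}
Step 4: signal(T2) -> count=1 queue=[] holders={none}
Step 5: wait(T2) -> count=0 queue=[] holders={T2}
Step 6: wait(T1) -> count=0 queue=[T1] holders={T2}
Step 7: wait(T3) -> count=0 queue=[T1,T3] holders={T2}
Step 8: signal(T2) -> count=0 queue=[T3] holders={T1}
Step 9: wait(T2) -> count=0 queue=[T3,T2] holders={T1}
Step 10: signal(T1) -> count=0 queue=[T2] holders={T3}
Step 11: wait(T1) -> count=0 queue=[T2,T1] holders={T3}
Step 12: signal(T3) -> count=0 queue=[T1] holders={T2}
Step 13: signal(T2) -> count=0 queue=[] holders={T1}
Step 14: wait(T3) -> count=0 queue=[T3] holders={T1}
Step 15: signal(T1) -> count=0 queue=[] holders={T3}
Step 16: signal(T3) -> count=1 queue=[] holders={none}
Final holders: {none} -> 0 thread(s)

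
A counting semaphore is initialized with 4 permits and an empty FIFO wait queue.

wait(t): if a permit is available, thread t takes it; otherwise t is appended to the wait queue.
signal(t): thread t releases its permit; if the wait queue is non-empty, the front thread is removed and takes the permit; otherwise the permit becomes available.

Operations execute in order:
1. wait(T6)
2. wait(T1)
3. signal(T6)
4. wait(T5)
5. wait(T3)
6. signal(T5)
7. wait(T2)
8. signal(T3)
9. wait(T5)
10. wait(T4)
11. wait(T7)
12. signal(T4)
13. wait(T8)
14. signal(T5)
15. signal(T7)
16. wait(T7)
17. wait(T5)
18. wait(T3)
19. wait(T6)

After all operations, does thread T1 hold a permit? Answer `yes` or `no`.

Answer: yes

Derivation:
Step 1: wait(T6) -> count=3 queue=[] holders={T6}
Step 2: wait(T1) -> count=2 queue=[] holders={T1,T6}
Step 3: signal(T6) -> count=3 queue=[] holders={T1}
Step 4: wait(T5) -> count=2 queue=[] holders={T1,T5}
Step 5: wait(T3) -> count=1 queue=[] holders={T1,T3,T5}
Step 6: signal(T5) -> count=2 queue=[] holders={T1,T3}
Step 7: wait(T2) -> count=1 queue=[] holders={T1,T2,T3}
Step 8: signal(T3) -> count=2 queue=[] holders={T1,T2}
Step 9: wait(T5) -> count=1 queue=[] holders={T1,T2,T5}
Step 10: wait(T4) -> count=0 queue=[] holders={T1,T2,T4,T5}
Step 11: wait(T7) -> count=0 queue=[T7] holders={T1,T2,T4,T5}
Step 12: signal(T4) -> count=0 queue=[] holders={T1,T2,T5,T7}
Step 13: wait(T8) -> count=0 queue=[T8] holders={T1,T2,T5,T7}
Step 14: signal(T5) -> count=0 queue=[] holders={T1,T2,T7,T8}
Step 15: signal(T7) -> count=1 queue=[] holders={T1,T2,T8}
Step 16: wait(T7) -> count=0 queue=[] holders={T1,T2,T7,T8}
Step 17: wait(T5) -> count=0 queue=[T5] holders={T1,T2,T7,T8}
Step 18: wait(T3) -> count=0 queue=[T5,T3] holders={T1,T2,T7,T8}
Step 19: wait(T6) -> count=0 queue=[T5,T3,T6] holders={T1,T2,T7,T8}
Final holders: {T1,T2,T7,T8} -> T1 in holders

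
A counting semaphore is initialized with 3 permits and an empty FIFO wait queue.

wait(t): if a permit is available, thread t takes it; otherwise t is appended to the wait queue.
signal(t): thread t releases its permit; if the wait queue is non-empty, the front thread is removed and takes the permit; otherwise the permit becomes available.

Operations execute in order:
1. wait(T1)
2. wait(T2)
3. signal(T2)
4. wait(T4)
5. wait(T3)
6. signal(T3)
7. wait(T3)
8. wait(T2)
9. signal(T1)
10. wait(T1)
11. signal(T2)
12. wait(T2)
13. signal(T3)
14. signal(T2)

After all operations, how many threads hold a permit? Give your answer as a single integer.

Step 1: wait(T1) -> count=2 queue=[] holders={T1}
Step 2: wait(T2) -> count=1 queue=[] holders={T1,T2}
Step 3: signal(T2) -> count=2 queue=[] holders={T1}
Step 4: wait(T4) -> count=1 queue=[] holders={T1,T4}
Step 5: wait(T3) -> count=0 queue=[] holders={T1,T3,T4}
Step 6: signal(T3) -> count=1 queue=[] holders={T1,T4}
Step 7: wait(T3) -> count=0 queue=[] holders={T1,T3,T4}
Step 8: wait(T2) -> count=0 queue=[T2] holders={T1,T3,T4}
Step 9: signal(T1) -> count=0 queue=[] holders={T2,T3,T4}
Step 10: wait(T1) -> count=0 queue=[T1] holders={T2,T3,T4}
Step 11: signal(T2) -> count=0 queue=[] holders={T1,T3,T4}
Step 12: wait(T2) -> count=0 queue=[T2] holders={T1,T3,T4}
Step 13: signal(T3) -> count=0 queue=[] holders={T1,T2,T4}
Step 14: signal(T2) -> count=1 queue=[] holders={T1,T4}
Final holders: {T1,T4} -> 2 thread(s)

Answer: 2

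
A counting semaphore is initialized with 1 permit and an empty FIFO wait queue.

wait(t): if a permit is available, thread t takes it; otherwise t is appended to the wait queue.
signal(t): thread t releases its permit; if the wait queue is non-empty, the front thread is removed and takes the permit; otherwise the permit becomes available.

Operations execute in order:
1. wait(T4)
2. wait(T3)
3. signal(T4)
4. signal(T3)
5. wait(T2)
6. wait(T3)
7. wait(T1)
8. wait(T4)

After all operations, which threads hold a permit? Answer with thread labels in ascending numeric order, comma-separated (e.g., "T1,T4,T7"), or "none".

Step 1: wait(T4) -> count=0 queue=[] holders={T4}
Step 2: wait(T3) -> count=0 queue=[T3] holders={T4}
Step 3: signal(T4) -> count=0 queue=[] holders={T3}
Step 4: signal(T3) -> count=1 queue=[] holders={none}
Step 5: wait(T2) -> count=0 queue=[] holders={T2}
Step 6: wait(T3) -> count=0 queue=[T3] holders={T2}
Step 7: wait(T1) -> count=0 queue=[T3,T1] holders={T2}
Step 8: wait(T4) -> count=0 queue=[T3,T1,T4] holders={T2}
Final holders: T2

Answer: T2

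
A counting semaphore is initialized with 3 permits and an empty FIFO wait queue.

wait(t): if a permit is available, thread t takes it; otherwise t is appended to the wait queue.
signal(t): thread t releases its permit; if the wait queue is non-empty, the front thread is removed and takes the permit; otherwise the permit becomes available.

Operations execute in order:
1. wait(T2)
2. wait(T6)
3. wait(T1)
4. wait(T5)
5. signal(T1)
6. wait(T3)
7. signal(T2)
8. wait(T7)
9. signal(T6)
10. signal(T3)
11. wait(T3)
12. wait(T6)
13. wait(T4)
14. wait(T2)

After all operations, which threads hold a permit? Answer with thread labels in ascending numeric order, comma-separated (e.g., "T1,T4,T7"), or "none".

Step 1: wait(T2) -> count=2 queue=[] holders={T2}
Step 2: wait(T6) -> count=1 queue=[] holders={T2,T6}
Step 3: wait(T1) -> count=0 queue=[] holders={T1,T2,T6}
Step 4: wait(T5) -> count=0 queue=[T5] holders={T1,T2,T6}
Step 5: signal(T1) -> count=0 queue=[] holders={T2,T5,T6}
Step 6: wait(T3) -> count=0 queue=[T3] holders={T2,T5,T6}
Step 7: signal(T2) -> count=0 queue=[] holders={T3,T5,T6}
Step 8: wait(T7) -> count=0 queue=[T7] holders={T3,T5,T6}
Step 9: signal(T6) -> count=0 queue=[] holders={T3,T5,T7}
Step 10: signal(T3) -> count=1 queue=[] holders={T5,T7}
Step 11: wait(T3) -> count=0 queue=[] holders={T3,T5,T7}
Step 12: wait(T6) -> count=0 queue=[T6] holders={T3,T5,T7}
Step 13: wait(T4) -> count=0 queue=[T6,T4] holders={T3,T5,T7}
Step 14: wait(T2) -> count=0 queue=[T6,T4,T2] holders={T3,T5,T7}
Final holders: T3,T5,T7

Answer: T3,T5,T7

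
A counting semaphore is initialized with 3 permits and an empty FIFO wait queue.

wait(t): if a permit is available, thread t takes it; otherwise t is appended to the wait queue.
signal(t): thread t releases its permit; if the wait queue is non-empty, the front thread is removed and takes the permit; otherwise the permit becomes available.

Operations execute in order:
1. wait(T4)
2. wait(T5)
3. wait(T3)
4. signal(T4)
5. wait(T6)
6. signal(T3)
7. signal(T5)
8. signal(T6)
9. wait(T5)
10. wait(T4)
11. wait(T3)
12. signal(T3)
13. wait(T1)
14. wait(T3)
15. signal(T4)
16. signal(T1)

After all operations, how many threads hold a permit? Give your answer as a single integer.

Step 1: wait(T4) -> count=2 queue=[] holders={T4}
Step 2: wait(T5) -> count=1 queue=[] holders={T4,T5}
Step 3: wait(T3) -> count=0 queue=[] holders={T3,T4,T5}
Step 4: signal(T4) -> count=1 queue=[] holders={T3,T5}
Step 5: wait(T6) -> count=0 queue=[] holders={T3,T5,T6}
Step 6: signal(T3) -> count=1 queue=[] holders={T5,T6}
Step 7: signal(T5) -> count=2 queue=[] holders={T6}
Step 8: signal(T6) -> count=3 queue=[] holders={none}
Step 9: wait(T5) -> count=2 queue=[] holders={T5}
Step 10: wait(T4) -> count=1 queue=[] holders={T4,T5}
Step 11: wait(T3) -> count=0 queue=[] holders={T3,T4,T5}
Step 12: signal(T3) -> count=1 queue=[] holders={T4,T5}
Step 13: wait(T1) -> count=0 queue=[] holders={T1,T4,T5}
Step 14: wait(T3) -> count=0 queue=[T3] holders={T1,T4,T5}
Step 15: signal(T4) -> count=0 queue=[] holders={T1,T3,T5}
Step 16: signal(T1) -> count=1 queue=[] holders={T3,T5}
Final holders: {T3,T5} -> 2 thread(s)

Answer: 2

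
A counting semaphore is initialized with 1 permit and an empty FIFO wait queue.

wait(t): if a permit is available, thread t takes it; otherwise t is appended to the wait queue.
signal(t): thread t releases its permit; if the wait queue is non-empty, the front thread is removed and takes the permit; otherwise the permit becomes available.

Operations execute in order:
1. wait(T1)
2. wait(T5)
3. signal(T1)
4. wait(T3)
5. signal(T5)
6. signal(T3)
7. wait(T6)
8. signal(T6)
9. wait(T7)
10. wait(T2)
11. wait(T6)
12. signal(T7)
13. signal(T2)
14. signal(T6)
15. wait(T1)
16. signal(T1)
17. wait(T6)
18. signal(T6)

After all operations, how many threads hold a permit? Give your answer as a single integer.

Answer: 0

Derivation:
Step 1: wait(T1) -> count=0 queue=[] holders={T1}
Step 2: wait(T5) -> count=0 queue=[T5] holders={T1}
Step 3: signal(T1) -> count=0 queue=[] holders={T5}
Step 4: wait(T3) -> count=0 queue=[T3] holders={T5}
Step 5: signal(T5) -> count=0 queue=[] holders={T3}
Step 6: signal(T3) -> count=1 queue=[] holders={none}
Step 7: wait(T6) -> count=0 queue=[] holders={T6}
Step 8: signal(T6) -> count=1 queue=[] holders={none}
Step 9: wait(T7) -> count=0 queue=[] holders={T7}
Step 10: wait(T2) -> count=0 queue=[T2] holders={T7}
Step 11: wait(T6) -> count=0 queue=[T2,T6] holders={T7}
Step 12: signal(T7) -> count=0 queue=[T6] holders={T2}
Step 13: signal(T2) -> count=0 queue=[] holders={T6}
Step 14: signal(T6) -> count=1 queue=[] holders={none}
Step 15: wait(T1) -> count=0 queue=[] holders={T1}
Step 16: signal(T1) -> count=1 queue=[] holders={none}
Step 17: wait(T6) -> count=0 queue=[] holders={T6}
Step 18: signal(T6) -> count=1 queue=[] holders={none}
Final holders: {none} -> 0 thread(s)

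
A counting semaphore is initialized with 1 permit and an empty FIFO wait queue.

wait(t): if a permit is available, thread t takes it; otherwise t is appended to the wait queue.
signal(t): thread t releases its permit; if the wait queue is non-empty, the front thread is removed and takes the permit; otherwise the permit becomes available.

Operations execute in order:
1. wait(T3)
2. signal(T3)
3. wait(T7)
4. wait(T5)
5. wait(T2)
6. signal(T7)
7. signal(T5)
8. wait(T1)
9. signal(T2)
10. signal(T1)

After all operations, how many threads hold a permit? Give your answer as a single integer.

Answer: 0

Derivation:
Step 1: wait(T3) -> count=0 queue=[] holders={T3}
Step 2: signal(T3) -> count=1 queue=[] holders={none}
Step 3: wait(T7) -> count=0 queue=[] holders={T7}
Step 4: wait(T5) -> count=0 queue=[T5] holders={T7}
Step 5: wait(T2) -> count=0 queue=[T5,T2] holders={T7}
Step 6: signal(T7) -> count=0 queue=[T2] holders={T5}
Step 7: signal(T5) -> count=0 queue=[] holders={T2}
Step 8: wait(T1) -> count=0 queue=[T1] holders={T2}
Step 9: signal(T2) -> count=0 queue=[] holders={T1}
Step 10: signal(T1) -> count=1 queue=[] holders={none}
Final holders: {none} -> 0 thread(s)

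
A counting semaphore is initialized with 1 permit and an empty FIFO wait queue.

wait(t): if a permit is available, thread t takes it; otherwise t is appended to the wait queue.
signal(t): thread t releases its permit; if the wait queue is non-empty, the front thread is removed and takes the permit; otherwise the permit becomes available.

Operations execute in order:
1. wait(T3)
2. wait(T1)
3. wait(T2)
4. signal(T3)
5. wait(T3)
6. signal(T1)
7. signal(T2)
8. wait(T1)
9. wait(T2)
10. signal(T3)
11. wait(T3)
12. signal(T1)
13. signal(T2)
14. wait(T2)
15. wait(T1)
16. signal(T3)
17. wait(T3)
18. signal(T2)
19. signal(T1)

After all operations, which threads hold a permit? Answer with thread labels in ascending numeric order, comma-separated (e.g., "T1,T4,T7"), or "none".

Answer: T3

Derivation:
Step 1: wait(T3) -> count=0 queue=[] holders={T3}
Step 2: wait(T1) -> count=0 queue=[T1] holders={T3}
Step 3: wait(T2) -> count=0 queue=[T1,T2] holders={T3}
Step 4: signal(T3) -> count=0 queue=[T2] holders={T1}
Step 5: wait(T3) -> count=0 queue=[T2,T3] holders={T1}
Step 6: signal(T1) -> count=0 queue=[T3] holders={T2}
Step 7: signal(T2) -> count=0 queue=[] holders={T3}
Step 8: wait(T1) -> count=0 queue=[T1] holders={T3}
Step 9: wait(T2) -> count=0 queue=[T1,T2] holders={T3}
Step 10: signal(T3) -> count=0 queue=[T2] holders={T1}
Step 11: wait(T3) -> count=0 queue=[T2,T3] holders={T1}
Step 12: signal(T1) -> count=0 queue=[T3] holders={T2}
Step 13: signal(T2) -> count=0 queue=[] holders={T3}
Step 14: wait(T2) -> count=0 queue=[T2] holders={T3}
Step 15: wait(T1) -> count=0 queue=[T2,T1] holders={T3}
Step 16: signal(T3) -> count=0 queue=[T1] holders={T2}
Step 17: wait(T3) -> count=0 queue=[T1,T3] holders={T2}
Step 18: signal(T2) -> count=0 queue=[T3] holders={T1}
Step 19: signal(T1) -> count=0 queue=[] holders={T3}
Final holders: T3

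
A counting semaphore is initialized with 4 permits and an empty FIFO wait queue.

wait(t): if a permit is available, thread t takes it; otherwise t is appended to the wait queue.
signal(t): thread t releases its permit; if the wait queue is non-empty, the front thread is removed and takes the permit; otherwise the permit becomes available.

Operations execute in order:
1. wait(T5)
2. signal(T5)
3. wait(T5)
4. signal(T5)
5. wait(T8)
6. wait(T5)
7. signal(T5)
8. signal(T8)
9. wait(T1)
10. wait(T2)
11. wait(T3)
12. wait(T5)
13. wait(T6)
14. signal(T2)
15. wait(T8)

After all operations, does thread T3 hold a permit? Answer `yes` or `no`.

Step 1: wait(T5) -> count=3 queue=[] holders={T5}
Step 2: signal(T5) -> count=4 queue=[] holders={none}
Step 3: wait(T5) -> count=3 queue=[] holders={T5}
Step 4: signal(T5) -> count=4 queue=[] holders={none}
Step 5: wait(T8) -> count=3 queue=[] holders={T8}
Step 6: wait(T5) -> count=2 queue=[] holders={T5,T8}
Step 7: signal(T5) -> count=3 queue=[] holders={T8}
Step 8: signal(T8) -> count=4 queue=[] holders={none}
Step 9: wait(T1) -> count=3 queue=[] holders={T1}
Step 10: wait(T2) -> count=2 queue=[] holders={T1,T2}
Step 11: wait(T3) -> count=1 queue=[] holders={T1,T2,T3}
Step 12: wait(T5) -> count=0 queue=[] holders={T1,T2,T3,T5}
Step 13: wait(T6) -> count=0 queue=[T6] holders={T1,T2,T3,T5}
Step 14: signal(T2) -> count=0 queue=[] holders={T1,T3,T5,T6}
Step 15: wait(T8) -> count=0 queue=[T8] holders={T1,T3,T5,T6}
Final holders: {T1,T3,T5,T6} -> T3 in holders

Answer: yes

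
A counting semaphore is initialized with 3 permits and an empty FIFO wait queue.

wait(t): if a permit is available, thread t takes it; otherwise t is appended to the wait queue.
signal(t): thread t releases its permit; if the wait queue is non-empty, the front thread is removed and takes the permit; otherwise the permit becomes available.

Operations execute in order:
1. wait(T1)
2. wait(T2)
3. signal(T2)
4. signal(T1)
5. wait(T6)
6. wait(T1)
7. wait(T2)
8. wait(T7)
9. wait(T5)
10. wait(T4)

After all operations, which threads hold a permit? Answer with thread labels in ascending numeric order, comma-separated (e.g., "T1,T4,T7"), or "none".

Step 1: wait(T1) -> count=2 queue=[] holders={T1}
Step 2: wait(T2) -> count=1 queue=[] holders={T1,T2}
Step 3: signal(T2) -> count=2 queue=[] holders={T1}
Step 4: signal(T1) -> count=3 queue=[] holders={none}
Step 5: wait(T6) -> count=2 queue=[] holders={T6}
Step 6: wait(T1) -> count=1 queue=[] holders={T1,T6}
Step 7: wait(T2) -> count=0 queue=[] holders={T1,T2,T6}
Step 8: wait(T7) -> count=0 queue=[T7] holders={T1,T2,T6}
Step 9: wait(T5) -> count=0 queue=[T7,T5] holders={T1,T2,T6}
Step 10: wait(T4) -> count=0 queue=[T7,T5,T4] holders={T1,T2,T6}
Final holders: T1,T2,T6

Answer: T1,T2,T6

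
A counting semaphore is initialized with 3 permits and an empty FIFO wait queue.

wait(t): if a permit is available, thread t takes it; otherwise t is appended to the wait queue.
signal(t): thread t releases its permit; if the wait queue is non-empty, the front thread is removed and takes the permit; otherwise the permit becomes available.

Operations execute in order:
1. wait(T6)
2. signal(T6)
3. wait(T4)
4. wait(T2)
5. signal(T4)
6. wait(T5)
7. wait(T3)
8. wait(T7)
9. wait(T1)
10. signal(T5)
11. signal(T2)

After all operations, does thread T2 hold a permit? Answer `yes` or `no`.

Step 1: wait(T6) -> count=2 queue=[] holders={T6}
Step 2: signal(T6) -> count=3 queue=[] holders={none}
Step 3: wait(T4) -> count=2 queue=[] holders={T4}
Step 4: wait(T2) -> count=1 queue=[] holders={T2,T4}
Step 5: signal(T4) -> count=2 queue=[] holders={T2}
Step 6: wait(T5) -> count=1 queue=[] holders={T2,T5}
Step 7: wait(T3) -> count=0 queue=[] holders={T2,T3,T5}
Step 8: wait(T7) -> count=0 queue=[T7] holders={T2,T3,T5}
Step 9: wait(T1) -> count=0 queue=[T7,T1] holders={T2,T3,T5}
Step 10: signal(T5) -> count=0 queue=[T1] holders={T2,T3,T7}
Step 11: signal(T2) -> count=0 queue=[] holders={T1,T3,T7}
Final holders: {T1,T3,T7} -> T2 not in holders

Answer: no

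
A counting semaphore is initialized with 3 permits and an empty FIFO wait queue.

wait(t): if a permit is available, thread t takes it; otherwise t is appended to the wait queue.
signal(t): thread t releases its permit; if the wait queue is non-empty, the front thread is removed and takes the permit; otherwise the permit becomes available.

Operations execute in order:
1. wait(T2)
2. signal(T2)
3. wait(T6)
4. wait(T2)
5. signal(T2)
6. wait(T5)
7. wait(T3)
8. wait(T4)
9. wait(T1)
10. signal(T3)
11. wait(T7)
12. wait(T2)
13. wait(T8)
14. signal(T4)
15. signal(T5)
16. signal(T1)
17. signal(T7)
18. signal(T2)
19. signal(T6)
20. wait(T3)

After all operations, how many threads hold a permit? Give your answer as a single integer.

Answer: 2

Derivation:
Step 1: wait(T2) -> count=2 queue=[] holders={T2}
Step 2: signal(T2) -> count=3 queue=[] holders={none}
Step 3: wait(T6) -> count=2 queue=[] holders={T6}
Step 4: wait(T2) -> count=1 queue=[] holders={T2,T6}
Step 5: signal(T2) -> count=2 queue=[] holders={T6}
Step 6: wait(T5) -> count=1 queue=[] holders={T5,T6}
Step 7: wait(T3) -> count=0 queue=[] holders={T3,T5,T6}
Step 8: wait(T4) -> count=0 queue=[T4] holders={T3,T5,T6}
Step 9: wait(T1) -> count=0 queue=[T4,T1] holders={T3,T5,T6}
Step 10: signal(T3) -> count=0 queue=[T1] holders={T4,T5,T6}
Step 11: wait(T7) -> count=0 queue=[T1,T7] holders={T4,T5,T6}
Step 12: wait(T2) -> count=0 queue=[T1,T7,T2] holders={T4,T5,T6}
Step 13: wait(T8) -> count=0 queue=[T1,T7,T2,T8] holders={T4,T5,T6}
Step 14: signal(T4) -> count=0 queue=[T7,T2,T8] holders={T1,T5,T6}
Step 15: signal(T5) -> count=0 queue=[T2,T8] holders={T1,T6,T7}
Step 16: signal(T1) -> count=0 queue=[T8] holders={T2,T6,T7}
Step 17: signal(T7) -> count=0 queue=[] holders={T2,T6,T8}
Step 18: signal(T2) -> count=1 queue=[] holders={T6,T8}
Step 19: signal(T6) -> count=2 queue=[] holders={T8}
Step 20: wait(T3) -> count=1 queue=[] holders={T3,T8}
Final holders: {T3,T8} -> 2 thread(s)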